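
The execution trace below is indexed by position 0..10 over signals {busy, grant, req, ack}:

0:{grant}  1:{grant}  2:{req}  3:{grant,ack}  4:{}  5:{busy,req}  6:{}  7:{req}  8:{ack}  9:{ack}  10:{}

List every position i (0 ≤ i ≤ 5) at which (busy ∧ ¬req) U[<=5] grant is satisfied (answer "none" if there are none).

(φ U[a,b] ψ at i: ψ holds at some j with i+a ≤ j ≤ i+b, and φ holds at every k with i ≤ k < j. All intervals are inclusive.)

Evaluate at each i in [0,5]:
  i=0: ✓ (rhs at j=0)
  i=1: ✓ (rhs at j=1)
  i=2: ✗ (lhs fails at k=2 before rhs at j=3)
  i=3: ✓ (rhs at j=3)
  i=4: ✗ (no rhs in [4,9])
  i=5: ✗ (no rhs in [5,10])

0, 1, 3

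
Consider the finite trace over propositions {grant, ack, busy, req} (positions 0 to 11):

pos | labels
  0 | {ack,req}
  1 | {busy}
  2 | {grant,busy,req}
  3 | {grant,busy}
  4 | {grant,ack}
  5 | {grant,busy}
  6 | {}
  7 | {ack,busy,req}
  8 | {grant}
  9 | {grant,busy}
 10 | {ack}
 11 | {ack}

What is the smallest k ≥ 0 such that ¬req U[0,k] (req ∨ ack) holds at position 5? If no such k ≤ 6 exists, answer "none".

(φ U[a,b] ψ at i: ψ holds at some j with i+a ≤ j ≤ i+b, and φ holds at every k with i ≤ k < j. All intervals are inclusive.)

2

Need earliest j ≥ 5 with (req ∨ ack), and ¬req at every k in [5,j-1].
  j=5: rhs fails.
  j=6: rhs fails.
  j=7: rhs holds; lhs holds on [5,6]. k = 2.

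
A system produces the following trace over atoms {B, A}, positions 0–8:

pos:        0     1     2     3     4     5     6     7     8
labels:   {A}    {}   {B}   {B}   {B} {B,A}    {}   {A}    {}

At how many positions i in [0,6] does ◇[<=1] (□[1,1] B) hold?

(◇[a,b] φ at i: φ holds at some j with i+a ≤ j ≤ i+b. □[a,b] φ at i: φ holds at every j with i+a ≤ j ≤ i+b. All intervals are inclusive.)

5

Evaluate at each i in [0,6]:
  i=0: ✓ (witness j=1)
  i=1: ✓ (witness j=1)
  i=2: ✓ (witness j=2)
  i=3: ✓ (witness j=3)
  i=4: ✓ (witness j=4)
  i=5: ✗ (none in [5,6])
  i=6: ✗ (none in [6,7])
Positions where it holds: {0, 1, 2, 3, 4} → 5.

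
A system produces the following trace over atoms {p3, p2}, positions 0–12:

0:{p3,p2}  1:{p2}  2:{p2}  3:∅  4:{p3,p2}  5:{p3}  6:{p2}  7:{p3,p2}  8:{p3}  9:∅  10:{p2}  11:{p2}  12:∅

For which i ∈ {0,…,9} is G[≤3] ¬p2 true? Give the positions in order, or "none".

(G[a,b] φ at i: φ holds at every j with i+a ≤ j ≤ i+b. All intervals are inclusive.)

Evaluate at each i in [0,9]:
  i=0: ✗ (fails at j=0)
  i=1: ✗ (fails at j=1)
  i=2: ✗ (fails at j=2)
  i=3: ✗ (fails at j=4)
  i=4: ✗ (fails at j=4)
  i=5: ✗ (fails at j=6)
  i=6: ✗ (fails at j=6)
  i=7: ✗ (fails at j=7)
  i=8: ✗ (fails at j=10)
  i=9: ✗ (fails at j=10)

none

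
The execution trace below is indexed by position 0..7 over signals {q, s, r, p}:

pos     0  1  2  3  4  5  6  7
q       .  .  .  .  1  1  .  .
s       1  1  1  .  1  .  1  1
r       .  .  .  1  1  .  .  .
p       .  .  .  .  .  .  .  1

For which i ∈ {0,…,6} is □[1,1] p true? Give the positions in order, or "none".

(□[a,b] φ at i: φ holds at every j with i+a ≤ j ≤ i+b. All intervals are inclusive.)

6

Evaluate at each i in [0,6]:
  i=0: ✗ (fails at j=1)
  i=1: ✗ (fails at j=2)
  i=2: ✗ (fails at j=3)
  i=3: ✗ (fails at j=4)
  i=4: ✗ (fails at j=5)
  i=5: ✗ (fails at j=6)
  i=6: ✓ (all of [7,7])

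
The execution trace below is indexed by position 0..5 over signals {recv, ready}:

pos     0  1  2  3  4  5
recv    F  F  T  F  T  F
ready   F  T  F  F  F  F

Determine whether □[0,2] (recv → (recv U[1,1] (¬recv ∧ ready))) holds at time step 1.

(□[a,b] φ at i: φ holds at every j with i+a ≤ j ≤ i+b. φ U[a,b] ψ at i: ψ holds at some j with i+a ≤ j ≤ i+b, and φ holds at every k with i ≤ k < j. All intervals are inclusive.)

Check (recv → (recv U[1,1] (¬recv ∧ ready))) at every j in [1,3]:
  j=1: antecedent false → ✓
  j=2: antecedent true; consequent fails → ✗
  j=3: antecedent false → ✓
Fails at j=2 → formula fails.

No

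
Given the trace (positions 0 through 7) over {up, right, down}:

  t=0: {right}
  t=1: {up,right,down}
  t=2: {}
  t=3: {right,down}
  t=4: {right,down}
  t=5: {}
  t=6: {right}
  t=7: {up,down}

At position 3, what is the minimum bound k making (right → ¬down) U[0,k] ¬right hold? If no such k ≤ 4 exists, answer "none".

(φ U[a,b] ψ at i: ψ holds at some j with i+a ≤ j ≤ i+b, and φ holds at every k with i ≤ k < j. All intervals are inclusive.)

none

Need earliest j ≥ 3 with ¬right, and (right → ¬down) at every k in [3,j-1].
  j=3: rhs fails.
  j=4: rhs fails.
  j=5: rhs holds but lhs fails at k=3.
  j=6: rhs fails.
  j=7: rhs holds but lhs fails at k=3.
No witness within the range → none.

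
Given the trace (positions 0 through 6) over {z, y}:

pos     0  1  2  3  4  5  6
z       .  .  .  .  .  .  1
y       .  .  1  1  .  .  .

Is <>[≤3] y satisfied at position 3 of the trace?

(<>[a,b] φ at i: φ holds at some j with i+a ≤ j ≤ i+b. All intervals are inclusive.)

Check y at each j in [3,6]:
  j=3: true
  j=4: false
  j=5: false
  j=6: false
Found at j=3 → formula holds.

Yes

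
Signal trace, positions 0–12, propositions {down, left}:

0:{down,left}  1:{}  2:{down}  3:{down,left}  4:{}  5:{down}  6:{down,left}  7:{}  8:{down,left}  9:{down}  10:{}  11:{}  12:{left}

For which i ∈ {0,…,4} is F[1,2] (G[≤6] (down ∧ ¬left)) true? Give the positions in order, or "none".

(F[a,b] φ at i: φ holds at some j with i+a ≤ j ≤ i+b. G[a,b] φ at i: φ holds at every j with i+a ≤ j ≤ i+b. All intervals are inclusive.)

Evaluate at each i in [0,4]:
  i=0: ✗ (none in [1,2])
  i=1: ✗ (none in [2,3])
  i=2: ✗ (none in [3,4])
  i=3: ✗ (none in [4,5])
  i=4: ✗ (none in [5,6])

none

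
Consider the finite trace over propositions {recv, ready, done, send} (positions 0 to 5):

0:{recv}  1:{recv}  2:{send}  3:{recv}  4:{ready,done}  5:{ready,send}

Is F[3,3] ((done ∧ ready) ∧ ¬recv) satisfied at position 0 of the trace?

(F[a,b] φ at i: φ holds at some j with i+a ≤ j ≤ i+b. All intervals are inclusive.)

Check ((done ∧ ready) ∧ ¬recv) at each j in [3,3]:
  j=3: false
No position in the window satisfies it → formula fails.

Does not hold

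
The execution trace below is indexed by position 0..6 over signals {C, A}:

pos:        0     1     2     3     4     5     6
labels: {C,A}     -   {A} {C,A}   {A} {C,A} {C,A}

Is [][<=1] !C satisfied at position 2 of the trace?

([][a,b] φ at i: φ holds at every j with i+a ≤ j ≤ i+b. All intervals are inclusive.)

False

Check !C at every j in [2,3]:
  j=2: true
  j=3: false
Fails at j=3 → formula fails.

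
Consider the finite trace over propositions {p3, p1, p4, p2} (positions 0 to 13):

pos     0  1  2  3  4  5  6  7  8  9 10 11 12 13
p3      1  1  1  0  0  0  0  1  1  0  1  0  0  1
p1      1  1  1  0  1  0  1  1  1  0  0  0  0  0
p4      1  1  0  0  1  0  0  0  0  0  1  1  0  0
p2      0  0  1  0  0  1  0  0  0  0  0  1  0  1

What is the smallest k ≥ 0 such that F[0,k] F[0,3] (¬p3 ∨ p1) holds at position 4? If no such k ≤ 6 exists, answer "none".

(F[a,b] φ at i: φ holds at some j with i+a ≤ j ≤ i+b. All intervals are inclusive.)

0

Scan j = 4,5,… for F[0,3] (¬p3 ∨ p1):
  j=4: holds
First hit at j=4, so smallest k = 4-4 = 0.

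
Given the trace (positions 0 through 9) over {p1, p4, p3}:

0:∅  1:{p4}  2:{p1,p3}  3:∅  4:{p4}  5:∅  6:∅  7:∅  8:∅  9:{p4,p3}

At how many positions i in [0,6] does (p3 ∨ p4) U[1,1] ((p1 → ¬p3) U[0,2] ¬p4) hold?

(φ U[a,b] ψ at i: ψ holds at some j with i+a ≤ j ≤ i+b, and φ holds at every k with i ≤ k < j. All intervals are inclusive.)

Evaluate at each i in [0,6]:
  i=0: ✗ (lhs fails at k=0 before rhs at j=1)
  i=1: ✓ (rhs at j=2; lhs holds on [1,1])
  i=2: ✓ (rhs at j=3; lhs holds on [2,2])
  i=3: ✗ (lhs fails at k=3 before rhs at j=4)
  i=4: ✓ (rhs at j=5; lhs holds on [4,4])
  i=5: ✗ (lhs fails at k=5 before rhs at j=6)
  i=6: ✗ (lhs fails at k=6 before rhs at j=7)
Positions where it holds: {1, 2, 4} → 3.

3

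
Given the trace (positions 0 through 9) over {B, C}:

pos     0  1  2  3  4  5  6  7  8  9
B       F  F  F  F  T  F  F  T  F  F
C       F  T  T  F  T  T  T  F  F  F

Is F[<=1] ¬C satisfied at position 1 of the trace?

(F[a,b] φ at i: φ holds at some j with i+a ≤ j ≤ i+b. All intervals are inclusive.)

Does not hold

Check ¬C at each j in [1,2]:
  j=1: false
  j=2: false
No position in the window satisfies it → formula fails.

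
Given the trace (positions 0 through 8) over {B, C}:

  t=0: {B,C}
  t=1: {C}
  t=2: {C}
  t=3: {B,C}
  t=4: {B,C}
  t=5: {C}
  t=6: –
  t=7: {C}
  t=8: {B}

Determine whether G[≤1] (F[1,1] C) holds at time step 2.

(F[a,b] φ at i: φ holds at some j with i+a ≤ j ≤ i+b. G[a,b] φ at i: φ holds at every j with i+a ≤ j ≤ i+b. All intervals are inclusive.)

Holds

Check F[1,1] C at every j in [2,3]:
  j=2: holds (witness at 3)
  j=3: holds (witness at 4)
All positions satisfy it → formula holds.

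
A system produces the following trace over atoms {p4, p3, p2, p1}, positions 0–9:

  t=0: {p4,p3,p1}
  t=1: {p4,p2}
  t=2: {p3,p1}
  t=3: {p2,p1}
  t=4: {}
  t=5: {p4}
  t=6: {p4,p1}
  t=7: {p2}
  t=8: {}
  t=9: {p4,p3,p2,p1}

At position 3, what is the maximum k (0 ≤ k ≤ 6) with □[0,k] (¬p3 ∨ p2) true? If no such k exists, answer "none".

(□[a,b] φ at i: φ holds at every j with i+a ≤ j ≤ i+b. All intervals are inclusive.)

(¬p3 ∨ p2) must hold from j=3 onward; find where it first fails.
  j=3: holds
  j=4: holds
  j=5: holds
  j=6: holds
  j=7: holds
  j=8: holds
  j=9: holds
Holds through j=9; largest k = 6.

6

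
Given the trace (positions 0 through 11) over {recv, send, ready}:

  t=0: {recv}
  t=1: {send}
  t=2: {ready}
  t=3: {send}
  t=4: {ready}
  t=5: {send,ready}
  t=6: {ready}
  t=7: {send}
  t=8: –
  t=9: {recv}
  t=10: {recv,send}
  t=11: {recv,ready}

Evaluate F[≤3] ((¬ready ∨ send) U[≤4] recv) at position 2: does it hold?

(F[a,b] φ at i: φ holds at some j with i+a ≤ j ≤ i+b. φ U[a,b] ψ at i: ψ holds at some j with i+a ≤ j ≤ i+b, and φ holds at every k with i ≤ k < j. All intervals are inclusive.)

False

Check ((¬ready ∨ send) U[≤4] recv) at each j in [2,5]:
  j=2: fails
  j=3: fails
  j=4: fails
  j=5: fails
No position in the window satisfies it → formula fails.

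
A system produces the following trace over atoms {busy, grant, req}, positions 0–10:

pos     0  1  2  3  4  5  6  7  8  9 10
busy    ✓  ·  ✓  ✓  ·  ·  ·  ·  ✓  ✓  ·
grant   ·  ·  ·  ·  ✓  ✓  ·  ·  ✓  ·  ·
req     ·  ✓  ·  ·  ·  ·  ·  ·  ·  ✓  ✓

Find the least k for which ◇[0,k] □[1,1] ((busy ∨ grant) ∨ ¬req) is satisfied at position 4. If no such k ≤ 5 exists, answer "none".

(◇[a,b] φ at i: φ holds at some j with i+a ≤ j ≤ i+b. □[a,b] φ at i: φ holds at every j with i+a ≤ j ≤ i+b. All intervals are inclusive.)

Scan j = 4,5,… for □[1,1] ((busy ∨ grant) ∨ ¬req):
  j=4: holds
First hit at j=4, so smallest k = 4-4 = 0.

0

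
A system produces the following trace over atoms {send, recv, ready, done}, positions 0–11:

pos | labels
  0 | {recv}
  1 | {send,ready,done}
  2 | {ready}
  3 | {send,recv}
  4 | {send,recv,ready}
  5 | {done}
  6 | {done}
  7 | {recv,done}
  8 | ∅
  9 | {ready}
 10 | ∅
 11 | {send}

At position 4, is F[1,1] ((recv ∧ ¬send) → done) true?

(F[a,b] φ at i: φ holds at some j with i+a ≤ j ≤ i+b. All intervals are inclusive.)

Check ((recv ∧ ¬send) → done) at each j in [5,5]:
  j=5: true
Found at j=5 → formula holds.

Yes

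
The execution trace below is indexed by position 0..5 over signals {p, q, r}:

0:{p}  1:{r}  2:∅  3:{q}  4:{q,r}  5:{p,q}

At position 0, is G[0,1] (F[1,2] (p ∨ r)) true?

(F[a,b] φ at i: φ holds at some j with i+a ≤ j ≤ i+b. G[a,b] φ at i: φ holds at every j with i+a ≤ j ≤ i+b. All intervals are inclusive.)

False

Check F[1,2] (p ∨ r) at every j in [0,1]:
  j=0: holds (witness at 1)
  j=1: fails (none in [2,3])
Fails at j=1 → formula fails.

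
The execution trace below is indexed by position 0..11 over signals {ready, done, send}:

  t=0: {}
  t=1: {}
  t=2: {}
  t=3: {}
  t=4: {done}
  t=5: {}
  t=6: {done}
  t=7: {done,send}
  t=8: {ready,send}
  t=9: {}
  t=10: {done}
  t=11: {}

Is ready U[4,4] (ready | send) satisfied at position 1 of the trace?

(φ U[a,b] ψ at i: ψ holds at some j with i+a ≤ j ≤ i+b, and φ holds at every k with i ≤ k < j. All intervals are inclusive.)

No

Need some j in [5,5] with (ready | send), and ready at every k in [1,j-1].
  j=5: (ready | send) false.
No j in the window works → until fails.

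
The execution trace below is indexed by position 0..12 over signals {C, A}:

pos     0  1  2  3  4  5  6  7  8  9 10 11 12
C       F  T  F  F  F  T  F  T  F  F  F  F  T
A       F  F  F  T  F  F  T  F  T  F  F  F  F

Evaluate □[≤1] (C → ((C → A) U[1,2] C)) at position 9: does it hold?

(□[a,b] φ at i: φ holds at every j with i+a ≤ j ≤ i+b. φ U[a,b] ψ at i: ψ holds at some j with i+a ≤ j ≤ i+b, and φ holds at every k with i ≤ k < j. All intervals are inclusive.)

Check (C → ((C → A) U[1,2] C)) at every j in [9,10]:
  j=9: antecedent false → ✓
  j=10: antecedent false → ✓
All positions satisfy it → formula holds.

True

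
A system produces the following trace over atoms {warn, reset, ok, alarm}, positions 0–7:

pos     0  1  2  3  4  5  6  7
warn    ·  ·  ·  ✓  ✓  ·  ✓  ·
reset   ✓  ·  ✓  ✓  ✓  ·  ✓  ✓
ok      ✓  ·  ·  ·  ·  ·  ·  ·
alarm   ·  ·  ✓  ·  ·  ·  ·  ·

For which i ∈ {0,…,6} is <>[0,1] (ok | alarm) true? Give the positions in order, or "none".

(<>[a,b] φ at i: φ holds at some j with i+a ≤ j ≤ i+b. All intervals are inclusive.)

0, 1, 2

Evaluate at each i in [0,6]:
  i=0: ✓ (witness j=0)
  i=1: ✓ (witness j=2)
  i=2: ✓ (witness j=2)
  i=3: ✗ (none in [3,4])
  i=4: ✗ (none in [4,5])
  i=5: ✗ (none in [5,6])
  i=6: ✗ (none in [6,7])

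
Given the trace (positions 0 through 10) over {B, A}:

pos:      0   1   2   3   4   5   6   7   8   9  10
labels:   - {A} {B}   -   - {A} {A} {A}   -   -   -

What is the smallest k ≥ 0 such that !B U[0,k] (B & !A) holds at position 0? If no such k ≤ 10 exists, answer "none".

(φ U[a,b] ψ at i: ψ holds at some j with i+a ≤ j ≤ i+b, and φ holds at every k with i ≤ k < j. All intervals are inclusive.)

Need earliest j ≥ 0 with (B & !A), and !B at every k in [0,j-1].
  j=0: rhs fails.
  j=1: rhs fails.
  j=2: rhs holds; lhs holds on [0,1]. k = 2.

2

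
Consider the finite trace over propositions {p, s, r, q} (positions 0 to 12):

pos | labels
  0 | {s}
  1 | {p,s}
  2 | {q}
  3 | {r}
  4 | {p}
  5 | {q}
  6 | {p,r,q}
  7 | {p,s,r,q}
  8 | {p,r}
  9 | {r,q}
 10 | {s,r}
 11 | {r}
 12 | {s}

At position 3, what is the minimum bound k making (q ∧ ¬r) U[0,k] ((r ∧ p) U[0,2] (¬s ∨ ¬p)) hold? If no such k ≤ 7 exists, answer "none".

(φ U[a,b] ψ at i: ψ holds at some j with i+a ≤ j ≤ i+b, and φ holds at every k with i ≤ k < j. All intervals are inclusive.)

0

Need earliest j ≥ 3 with ((r ∧ p) U[0,2] (¬s ∨ ¬p)), and (q ∧ ¬r) at every k in [3,j-1].
  j=3: rhs holds (empty prefix). k = 0.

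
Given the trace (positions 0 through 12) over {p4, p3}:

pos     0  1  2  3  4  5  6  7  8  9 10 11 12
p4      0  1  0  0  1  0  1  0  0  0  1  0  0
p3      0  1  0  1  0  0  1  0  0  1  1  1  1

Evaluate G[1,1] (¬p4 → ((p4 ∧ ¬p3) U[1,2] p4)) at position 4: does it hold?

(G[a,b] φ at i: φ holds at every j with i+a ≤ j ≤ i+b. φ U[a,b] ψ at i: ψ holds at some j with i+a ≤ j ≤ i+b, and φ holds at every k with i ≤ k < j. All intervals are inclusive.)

No

Check (¬p4 → ((p4 ∧ ¬p3) U[1,2] p4)) at every j in [5,5]:
  j=5: antecedent true; consequent fails → ✗
Fails at j=5 → formula fails.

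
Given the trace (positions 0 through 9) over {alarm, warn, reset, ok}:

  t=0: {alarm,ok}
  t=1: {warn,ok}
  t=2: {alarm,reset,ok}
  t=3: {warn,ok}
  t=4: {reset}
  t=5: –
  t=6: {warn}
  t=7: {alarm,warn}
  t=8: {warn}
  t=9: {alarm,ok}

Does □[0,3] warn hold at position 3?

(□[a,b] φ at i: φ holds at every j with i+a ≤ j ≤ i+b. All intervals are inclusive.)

False

Check warn at every j in [3,6]:
  j=3: true
  j=4: false
  j=5: false
  j=6: true
Fails at j=4 → formula fails.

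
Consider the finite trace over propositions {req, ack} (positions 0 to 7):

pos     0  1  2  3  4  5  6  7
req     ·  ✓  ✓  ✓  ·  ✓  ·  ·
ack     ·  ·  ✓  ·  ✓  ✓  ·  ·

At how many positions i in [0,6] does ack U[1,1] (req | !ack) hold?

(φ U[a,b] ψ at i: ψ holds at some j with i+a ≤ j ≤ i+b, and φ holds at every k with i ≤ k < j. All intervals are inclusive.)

Evaluate at each i in [0,6]:
  i=0: ✗ (lhs fails at k=0 before rhs at j=1)
  i=1: ✗ (lhs fails at k=1 before rhs at j=2)
  i=2: ✓ (rhs at j=3; lhs holds on [2,2])
  i=3: ✗ (no rhs in [4,4])
  i=4: ✓ (rhs at j=5; lhs holds on [4,4])
  i=5: ✓ (rhs at j=6; lhs holds on [5,5])
  i=6: ✗ (lhs fails at k=6 before rhs at j=7)
Positions where it holds: {2, 4, 5} → 3.

3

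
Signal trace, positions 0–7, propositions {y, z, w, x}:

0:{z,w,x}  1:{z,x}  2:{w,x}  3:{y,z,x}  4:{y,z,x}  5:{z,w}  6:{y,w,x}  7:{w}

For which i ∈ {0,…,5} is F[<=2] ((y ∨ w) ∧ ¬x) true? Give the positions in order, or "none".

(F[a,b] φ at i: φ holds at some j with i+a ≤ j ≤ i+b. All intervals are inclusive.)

Evaluate at each i in [0,5]:
  i=0: ✗ (none in [0,2])
  i=1: ✗ (none in [1,3])
  i=2: ✗ (none in [2,4])
  i=3: ✓ (witness j=5)
  i=4: ✓ (witness j=5)
  i=5: ✓ (witness j=5)

3, 4, 5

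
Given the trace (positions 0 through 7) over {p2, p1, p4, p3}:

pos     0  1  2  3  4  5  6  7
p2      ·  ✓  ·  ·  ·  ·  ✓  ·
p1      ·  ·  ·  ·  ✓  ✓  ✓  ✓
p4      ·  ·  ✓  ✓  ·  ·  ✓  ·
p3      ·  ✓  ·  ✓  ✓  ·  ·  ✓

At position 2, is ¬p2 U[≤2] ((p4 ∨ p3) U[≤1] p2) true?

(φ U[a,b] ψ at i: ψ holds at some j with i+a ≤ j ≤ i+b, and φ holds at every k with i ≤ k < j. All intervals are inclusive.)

Need some j in [2,4] with ((p4 ∨ p3) U[≤1] p2), and ¬p2 at every k in [2,j-1].
  j=2: ((p4 ∨ p3) U[≤1] p2) — fails.
  j=3: ((p4 ∨ p3) U[≤1] p2) — fails.
  j=4: ((p4 ∨ p3) U[≤1] p2) — fails.
No j in the window works → until fails.

No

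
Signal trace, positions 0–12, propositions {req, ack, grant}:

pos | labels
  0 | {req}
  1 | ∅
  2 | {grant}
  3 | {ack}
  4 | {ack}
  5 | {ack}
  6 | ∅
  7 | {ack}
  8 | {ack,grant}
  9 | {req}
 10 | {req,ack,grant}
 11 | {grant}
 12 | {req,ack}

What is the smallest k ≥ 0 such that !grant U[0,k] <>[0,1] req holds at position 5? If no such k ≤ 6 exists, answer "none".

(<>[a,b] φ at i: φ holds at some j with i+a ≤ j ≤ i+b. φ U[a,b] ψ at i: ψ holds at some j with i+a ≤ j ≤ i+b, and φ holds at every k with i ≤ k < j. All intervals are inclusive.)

Need earliest j ≥ 5 with <>[0,1] req, and !grant at every k in [5,j-1].
  j=5: rhs fails.
  j=6: rhs fails.
  j=7: rhs fails.
  j=8: rhs holds; lhs holds on [5,7]. k = 3.

3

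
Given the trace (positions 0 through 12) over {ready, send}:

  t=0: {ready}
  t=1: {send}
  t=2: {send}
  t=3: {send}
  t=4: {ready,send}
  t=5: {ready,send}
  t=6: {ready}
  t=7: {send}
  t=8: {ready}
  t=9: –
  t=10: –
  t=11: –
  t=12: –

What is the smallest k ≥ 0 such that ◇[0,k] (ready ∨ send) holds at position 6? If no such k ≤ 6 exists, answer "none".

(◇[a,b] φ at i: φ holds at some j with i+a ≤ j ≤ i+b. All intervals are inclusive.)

0

Scan j = 6,7,… for (ready ∨ send):
  j=6: holds
First hit at j=6, so smallest k = 6-6 = 0.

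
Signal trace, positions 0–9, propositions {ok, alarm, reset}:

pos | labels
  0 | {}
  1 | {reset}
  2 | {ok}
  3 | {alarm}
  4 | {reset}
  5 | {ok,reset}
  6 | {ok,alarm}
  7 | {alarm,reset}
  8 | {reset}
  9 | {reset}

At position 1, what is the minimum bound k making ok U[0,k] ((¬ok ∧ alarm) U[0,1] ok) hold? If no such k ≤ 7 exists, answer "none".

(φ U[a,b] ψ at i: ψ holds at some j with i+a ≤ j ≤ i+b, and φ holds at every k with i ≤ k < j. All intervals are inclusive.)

Need earliest j ≥ 1 with ((¬ok ∧ alarm) U[0,1] ok), and ok at every k in [1,j-1].
  j=1: rhs fails.
  j=2: rhs holds but lhs fails at k=1.
  j=3: rhs fails.
  j=4: rhs fails.
  j=5: rhs holds but lhs fails at k=1.
  j=6: rhs holds but lhs fails at k=1.
  j=7: rhs fails.
  j=8: rhs fails.
No witness within the range → none.

none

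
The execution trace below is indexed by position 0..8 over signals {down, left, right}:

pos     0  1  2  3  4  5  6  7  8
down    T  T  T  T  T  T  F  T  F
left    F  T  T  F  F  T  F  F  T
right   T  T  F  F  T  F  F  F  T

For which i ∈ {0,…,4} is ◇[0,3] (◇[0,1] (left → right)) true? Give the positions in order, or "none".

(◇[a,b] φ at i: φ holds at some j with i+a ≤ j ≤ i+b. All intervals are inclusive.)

0, 1, 2, 3, 4

Evaluate at each i in [0,4]:
  i=0: ✓ (witness j=0)
  i=1: ✓ (witness j=1)
  i=2: ✓ (witness j=2)
  i=3: ✓ (witness j=3)
  i=4: ✓ (witness j=4)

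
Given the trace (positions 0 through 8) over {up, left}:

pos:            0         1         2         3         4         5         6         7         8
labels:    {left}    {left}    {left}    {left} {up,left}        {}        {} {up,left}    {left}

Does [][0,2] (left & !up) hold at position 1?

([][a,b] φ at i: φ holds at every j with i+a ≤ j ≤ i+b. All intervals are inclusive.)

Check (left & !up) at every j in [1,3]:
  j=1: true
  j=2: true
  j=3: true
All positions satisfy it → formula holds.

True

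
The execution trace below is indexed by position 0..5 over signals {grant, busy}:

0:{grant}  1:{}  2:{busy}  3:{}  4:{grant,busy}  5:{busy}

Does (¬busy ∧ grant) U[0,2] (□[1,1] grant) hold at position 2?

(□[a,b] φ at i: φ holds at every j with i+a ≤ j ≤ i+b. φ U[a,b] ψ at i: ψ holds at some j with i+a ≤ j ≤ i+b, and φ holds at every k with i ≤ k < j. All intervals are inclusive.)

Does not hold

Need some j in [2,4] with □[1,1] grant, and (¬busy ∧ grant) at every k in [2,j-1].
  j=2: □[1,1] grant — fails at 3.
  j=3: □[1,1] grant holds, but (¬busy ∧ grant) fails at k=2 → not this j.
  j=4: □[1,1] grant — fails at 5.
No j in the window works → until fails.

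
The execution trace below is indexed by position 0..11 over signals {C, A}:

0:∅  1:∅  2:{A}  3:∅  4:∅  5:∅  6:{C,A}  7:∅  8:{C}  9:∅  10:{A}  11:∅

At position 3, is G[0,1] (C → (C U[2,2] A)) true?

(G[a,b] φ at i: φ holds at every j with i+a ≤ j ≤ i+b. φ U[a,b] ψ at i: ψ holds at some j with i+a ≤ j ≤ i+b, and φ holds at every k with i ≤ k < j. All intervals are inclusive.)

True

Check (C → (C U[2,2] A)) at every j in [3,4]:
  j=3: antecedent false → ✓
  j=4: antecedent false → ✓
All positions satisfy it → formula holds.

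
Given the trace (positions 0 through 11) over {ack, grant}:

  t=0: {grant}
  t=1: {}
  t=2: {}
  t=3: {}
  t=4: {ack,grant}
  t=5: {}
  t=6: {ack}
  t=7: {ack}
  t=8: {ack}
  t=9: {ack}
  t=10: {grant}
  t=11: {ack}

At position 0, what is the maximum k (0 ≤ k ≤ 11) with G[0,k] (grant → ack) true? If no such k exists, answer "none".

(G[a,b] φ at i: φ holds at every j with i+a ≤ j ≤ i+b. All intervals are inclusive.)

(grant → ack) must hold from j=0 onward; find where it first fails.
  j=0: fails → no k works.

none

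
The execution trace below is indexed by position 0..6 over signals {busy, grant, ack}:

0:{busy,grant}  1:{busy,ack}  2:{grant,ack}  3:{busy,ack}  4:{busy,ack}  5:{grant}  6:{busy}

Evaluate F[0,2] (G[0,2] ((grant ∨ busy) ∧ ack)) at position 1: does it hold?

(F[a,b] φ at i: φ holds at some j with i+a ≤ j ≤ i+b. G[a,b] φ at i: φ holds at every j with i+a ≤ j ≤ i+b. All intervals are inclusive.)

True

Check G[0,2] ((grant ∨ busy) ∧ ack) at each j in [1,3]:
  j=1: holds on [1,3]
  j=2: holds on [2,4]
  j=3: fails at 5
Found at j=1 → formula holds.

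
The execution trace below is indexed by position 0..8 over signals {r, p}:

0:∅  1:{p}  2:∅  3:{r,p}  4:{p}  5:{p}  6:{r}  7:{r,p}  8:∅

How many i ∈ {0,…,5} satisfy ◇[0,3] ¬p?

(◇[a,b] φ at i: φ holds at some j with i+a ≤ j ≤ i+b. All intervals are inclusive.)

Evaluate at each i in [0,5]:
  i=0: ✓ (witness j=0)
  i=1: ✓ (witness j=2)
  i=2: ✓ (witness j=2)
  i=3: ✓ (witness j=6)
  i=4: ✓ (witness j=6)
  i=5: ✓ (witness j=6)
Positions where it holds: {0, 1, 2, 3, 4, 5} → 6.

6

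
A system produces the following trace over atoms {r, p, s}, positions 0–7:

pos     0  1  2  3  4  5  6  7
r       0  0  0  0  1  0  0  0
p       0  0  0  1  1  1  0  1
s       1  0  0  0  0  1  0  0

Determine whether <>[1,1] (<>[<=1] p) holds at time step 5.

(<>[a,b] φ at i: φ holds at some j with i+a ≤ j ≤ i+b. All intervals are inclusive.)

Holds

Check <>[<=1] p at each j in [6,6]:
  j=6: holds (witness at 7)
Found at j=6 → formula holds.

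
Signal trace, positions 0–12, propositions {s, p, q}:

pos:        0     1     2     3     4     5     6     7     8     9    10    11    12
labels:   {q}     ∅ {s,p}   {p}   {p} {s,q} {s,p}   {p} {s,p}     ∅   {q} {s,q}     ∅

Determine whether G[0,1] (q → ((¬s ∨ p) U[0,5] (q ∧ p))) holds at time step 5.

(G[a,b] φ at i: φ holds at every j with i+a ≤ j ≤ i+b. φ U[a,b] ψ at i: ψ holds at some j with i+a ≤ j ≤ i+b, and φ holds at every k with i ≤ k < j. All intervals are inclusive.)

Does not hold

Check (q → ((¬s ∨ p) U[0,5] (q ∧ p))) at every j in [5,6]:
  j=5: antecedent true; consequent fails → ✗
  j=6: antecedent false → ✓
Fails at j=5 → formula fails.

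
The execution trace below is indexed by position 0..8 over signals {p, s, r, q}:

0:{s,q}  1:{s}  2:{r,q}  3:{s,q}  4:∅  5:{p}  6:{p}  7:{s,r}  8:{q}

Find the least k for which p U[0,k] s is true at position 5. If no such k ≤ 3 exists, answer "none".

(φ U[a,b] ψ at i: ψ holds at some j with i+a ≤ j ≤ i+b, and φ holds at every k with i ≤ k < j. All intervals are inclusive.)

2

Need earliest j ≥ 5 with s, and p at every k in [5,j-1].
  j=5: rhs fails.
  j=6: rhs fails.
  j=7: rhs holds; lhs holds on [5,6]. k = 2.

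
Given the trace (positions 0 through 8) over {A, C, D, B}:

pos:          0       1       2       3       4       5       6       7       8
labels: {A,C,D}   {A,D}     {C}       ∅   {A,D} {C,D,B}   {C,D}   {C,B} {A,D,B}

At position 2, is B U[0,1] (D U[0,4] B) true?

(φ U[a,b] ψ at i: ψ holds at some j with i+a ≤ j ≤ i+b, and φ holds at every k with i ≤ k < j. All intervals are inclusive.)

Does not hold

Need some j in [2,3] with (D U[0,4] B), and B at every k in [2,j-1].
  j=2: (D U[0,4] B) — fails.
  j=3: (D U[0,4] B) — fails.
No j in the window works → until fails.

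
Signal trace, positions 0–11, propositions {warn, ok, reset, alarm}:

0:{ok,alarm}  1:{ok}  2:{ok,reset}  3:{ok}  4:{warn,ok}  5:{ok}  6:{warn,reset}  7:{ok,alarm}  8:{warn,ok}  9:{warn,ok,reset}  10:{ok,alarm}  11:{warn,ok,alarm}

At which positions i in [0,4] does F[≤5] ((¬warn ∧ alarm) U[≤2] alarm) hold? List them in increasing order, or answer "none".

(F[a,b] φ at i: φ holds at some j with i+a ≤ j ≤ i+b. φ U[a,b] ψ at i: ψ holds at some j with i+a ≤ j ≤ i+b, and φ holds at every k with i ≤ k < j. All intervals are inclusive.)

Evaluate at each i in [0,4]:
  i=0: ✓ (witness j=0)
  i=1: ✗ (none in [1,6])
  i=2: ✓ (witness j=7)
  i=3: ✓ (witness j=7)
  i=4: ✓ (witness j=7)

0, 2, 3, 4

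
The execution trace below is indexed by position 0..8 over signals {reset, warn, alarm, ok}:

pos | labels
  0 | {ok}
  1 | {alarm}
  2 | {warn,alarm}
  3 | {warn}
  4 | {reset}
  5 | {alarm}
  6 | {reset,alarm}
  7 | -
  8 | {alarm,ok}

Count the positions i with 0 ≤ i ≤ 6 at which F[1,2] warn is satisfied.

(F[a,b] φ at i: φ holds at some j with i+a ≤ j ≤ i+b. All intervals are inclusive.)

3

Evaluate at each i in [0,6]:
  i=0: ✓ (witness j=2)
  i=1: ✓ (witness j=2)
  i=2: ✓ (witness j=3)
  i=3: ✗ (none in [4,5])
  i=4: ✗ (none in [5,6])
  i=5: ✗ (none in [6,7])
  i=6: ✗ (none in [7,8])
Positions where it holds: {0, 1, 2} → 3.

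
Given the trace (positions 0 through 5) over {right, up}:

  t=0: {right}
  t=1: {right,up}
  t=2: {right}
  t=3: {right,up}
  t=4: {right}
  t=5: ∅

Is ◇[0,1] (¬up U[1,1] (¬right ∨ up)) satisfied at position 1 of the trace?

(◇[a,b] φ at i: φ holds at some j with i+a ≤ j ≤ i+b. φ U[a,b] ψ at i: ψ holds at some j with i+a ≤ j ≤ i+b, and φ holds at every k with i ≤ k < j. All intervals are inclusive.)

Check (¬up U[1,1] (¬right ∨ up)) at each j in [1,2]:
  j=1: fails
  j=2: holds
Found at j=2 → formula holds.

Holds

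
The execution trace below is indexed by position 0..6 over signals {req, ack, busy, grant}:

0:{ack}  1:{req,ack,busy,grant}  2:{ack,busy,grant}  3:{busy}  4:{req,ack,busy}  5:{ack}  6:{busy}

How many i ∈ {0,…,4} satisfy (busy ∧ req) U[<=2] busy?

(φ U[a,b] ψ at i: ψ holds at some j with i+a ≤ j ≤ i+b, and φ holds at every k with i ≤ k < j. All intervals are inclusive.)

Evaluate at each i in [0,4]:
  i=0: ✗ (lhs fails at k=0 before rhs at j=1)
  i=1: ✓ (rhs at j=1)
  i=2: ✓ (rhs at j=2)
  i=3: ✓ (rhs at j=3)
  i=4: ✓ (rhs at j=4)
Positions where it holds: {1, 2, 3, 4} → 4.

4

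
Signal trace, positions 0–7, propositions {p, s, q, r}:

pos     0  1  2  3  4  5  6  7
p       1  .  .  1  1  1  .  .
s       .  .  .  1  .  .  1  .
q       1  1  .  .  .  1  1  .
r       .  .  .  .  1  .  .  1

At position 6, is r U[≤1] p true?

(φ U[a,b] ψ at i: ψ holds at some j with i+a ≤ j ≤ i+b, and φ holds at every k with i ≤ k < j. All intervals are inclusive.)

No

Need some j in [6,7] with p, and r at every k in [6,j-1].
  j=6: p false.
  j=7: p false.
No j in the window works → until fails.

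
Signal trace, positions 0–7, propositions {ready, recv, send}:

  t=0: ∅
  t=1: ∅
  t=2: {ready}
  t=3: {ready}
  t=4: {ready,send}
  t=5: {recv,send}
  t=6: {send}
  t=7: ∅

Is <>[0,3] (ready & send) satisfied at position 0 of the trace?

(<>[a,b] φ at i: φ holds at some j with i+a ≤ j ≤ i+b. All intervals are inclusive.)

Check (ready & send) at each j in [0,3]:
  j=0: false
  j=1: false
  j=2: false
  j=3: false
No position in the window satisfies it → formula fails.

No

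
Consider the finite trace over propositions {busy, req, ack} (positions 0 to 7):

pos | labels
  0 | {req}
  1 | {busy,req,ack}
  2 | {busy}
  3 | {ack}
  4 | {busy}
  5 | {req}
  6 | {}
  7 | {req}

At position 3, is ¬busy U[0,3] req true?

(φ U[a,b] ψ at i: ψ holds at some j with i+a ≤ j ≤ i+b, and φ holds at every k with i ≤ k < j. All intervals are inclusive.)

Need some j in [3,6] with req, and ¬busy at every k in [3,j-1].
  j=3: req false.
  j=4: req false.
  j=5: req holds, but ¬busy fails at k=4 → not this j.
  j=6: req false.
No j in the window works → until fails.

False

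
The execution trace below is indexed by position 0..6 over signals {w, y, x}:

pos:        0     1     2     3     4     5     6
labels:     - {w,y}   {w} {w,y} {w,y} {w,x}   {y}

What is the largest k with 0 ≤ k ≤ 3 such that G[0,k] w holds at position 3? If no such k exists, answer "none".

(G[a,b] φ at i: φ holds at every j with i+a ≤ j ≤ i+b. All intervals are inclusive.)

2

w must hold from j=3 onward; find where it first fails.
  j=3: holds
  j=4: holds
  j=5: holds
  j=6: fails
Holds on [3,5], so largest k = 2.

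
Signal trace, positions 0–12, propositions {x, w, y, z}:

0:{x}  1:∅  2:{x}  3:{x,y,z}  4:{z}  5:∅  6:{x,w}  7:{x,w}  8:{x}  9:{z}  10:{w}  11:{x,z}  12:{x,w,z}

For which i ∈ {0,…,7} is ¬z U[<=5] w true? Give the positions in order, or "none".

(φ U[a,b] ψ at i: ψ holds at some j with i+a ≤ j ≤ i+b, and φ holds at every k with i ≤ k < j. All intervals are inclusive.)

Evaluate at each i in [0,7]:
  i=0: ✗ (no rhs in [0,5])
  i=1: ✗ (lhs fails at k=3 before rhs at j=6)
  i=2: ✗ (lhs fails at k=3 before rhs at j=6)
  i=3: ✗ (lhs fails at k=3 before rhs at j=6)
  i=4: ✗ (lhs fails at k=4 before rhs at j=6)
  i=5: ✓ (rhs at j=6; lhs holds on [5,5])
  i=6: ✓ (rhs at j=6)
  i=7: ✓ (rhs at j=7)

5, 6, 7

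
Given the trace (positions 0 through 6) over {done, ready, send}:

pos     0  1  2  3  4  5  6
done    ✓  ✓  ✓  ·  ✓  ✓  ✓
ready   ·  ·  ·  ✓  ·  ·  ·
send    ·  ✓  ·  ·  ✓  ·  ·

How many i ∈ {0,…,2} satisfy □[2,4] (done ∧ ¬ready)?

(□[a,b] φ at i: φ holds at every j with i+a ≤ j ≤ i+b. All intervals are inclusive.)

1

Evaluate at each i in [0,2]:
  i=0: ✗ (fails at j=3)
  i=1: ✗ (fails at j=3)
  i=2: ✓ (all of [4,6])
Positions where it holds: {2} → 1.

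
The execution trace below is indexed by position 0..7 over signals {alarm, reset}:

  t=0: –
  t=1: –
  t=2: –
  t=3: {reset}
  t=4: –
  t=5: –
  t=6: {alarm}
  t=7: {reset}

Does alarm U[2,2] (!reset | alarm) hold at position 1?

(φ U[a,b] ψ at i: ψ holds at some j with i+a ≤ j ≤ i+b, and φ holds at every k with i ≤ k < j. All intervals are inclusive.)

Need some j in [3,3] with (!reset | alarm), and alarm at every k in [1,j-1].
  j=3: (!reset | alarm) false.
No j in the window works → until fails.

No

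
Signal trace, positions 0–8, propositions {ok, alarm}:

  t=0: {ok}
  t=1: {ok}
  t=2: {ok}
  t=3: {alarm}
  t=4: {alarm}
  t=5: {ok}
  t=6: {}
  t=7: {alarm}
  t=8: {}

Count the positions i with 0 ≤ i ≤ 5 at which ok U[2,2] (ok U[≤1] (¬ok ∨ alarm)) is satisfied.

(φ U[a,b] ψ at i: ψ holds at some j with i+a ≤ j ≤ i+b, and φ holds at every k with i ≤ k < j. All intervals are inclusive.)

Evaluate at each i in [0,5]:
  i=0: ✓ (rhs at j=2; lhs holds on [0,1])
  i=1: ✓ (rhs at j=3; lhs holds on [1,2])
  i=2: ✗ (lhs fails at k=3 before rhs at j=4)
  i=3: ✗ (lhs fails at k=3 before rhs at j=5)
  i=4: ✗ (lhs fails at k=4 before rhs at j=6)
  i=5: ✗ (lhs fails at k=6 before rhs at j=7)
Positions where it holds: {0, 1} → 2.

2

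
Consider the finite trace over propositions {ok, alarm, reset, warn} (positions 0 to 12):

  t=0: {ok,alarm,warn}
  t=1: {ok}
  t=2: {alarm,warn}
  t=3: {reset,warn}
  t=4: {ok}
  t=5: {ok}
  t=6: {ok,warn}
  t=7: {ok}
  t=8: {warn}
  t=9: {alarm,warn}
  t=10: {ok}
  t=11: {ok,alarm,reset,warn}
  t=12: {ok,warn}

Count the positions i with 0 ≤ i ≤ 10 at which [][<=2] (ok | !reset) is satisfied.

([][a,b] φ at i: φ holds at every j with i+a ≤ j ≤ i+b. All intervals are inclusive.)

Evaluate at each i in [0,10]:
  i=0: ✓ (all of [0,2])
  i=1: ✗ (fails at j=3)
  i=2: ✗ (fails at j=3)
  i=3: ✗ (fails at j=3)
  i=4: ✓ (all of [4,6])
  i=5: ✓ (all of [5,7])
  i=6: ✓ (all of [6,8])
  i=7: ✓ (all of [7,9])
  i=8: ✓ (all of [8,10])
  i=9: ✓ (all of [9,11])
  i=10: ✓ (all of [10,12])
Positions where it holds: {0, 4, 5, 6, 7, 8, 9, 10} → 8.

8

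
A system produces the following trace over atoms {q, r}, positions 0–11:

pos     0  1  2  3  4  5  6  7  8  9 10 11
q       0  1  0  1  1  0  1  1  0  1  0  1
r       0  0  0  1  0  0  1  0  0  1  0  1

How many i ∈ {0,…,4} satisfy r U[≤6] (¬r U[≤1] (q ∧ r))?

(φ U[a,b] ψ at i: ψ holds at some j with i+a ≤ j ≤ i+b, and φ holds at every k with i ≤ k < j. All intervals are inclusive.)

Evaluate at each i in [0,4]:
  i=0: ✗ (lhs fails at k=0 before rhs at j=2)
  i=1: ✗ (lhs fails at k=1 before rhs at j=2)
  i=2: ✓ (rhs at j=2)
  i=3: ✓ (rhs at j=3)
  i=4: ✗ (lhs fails at k=4 before rhs at j=5)
Positions where it holds: {2, 3} → 2.

2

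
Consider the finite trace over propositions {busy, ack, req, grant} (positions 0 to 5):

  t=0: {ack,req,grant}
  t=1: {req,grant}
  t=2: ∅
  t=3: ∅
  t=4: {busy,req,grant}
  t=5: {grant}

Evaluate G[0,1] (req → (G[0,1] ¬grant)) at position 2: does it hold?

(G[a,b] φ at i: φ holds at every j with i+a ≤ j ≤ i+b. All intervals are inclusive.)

Check (req → (G[0,1] ¬grant)) at every j in [2,3]:
  j=2: antecedent false → ✓
  j=3: antecedent false → ✓
All positions satisfy it → formula holds.

True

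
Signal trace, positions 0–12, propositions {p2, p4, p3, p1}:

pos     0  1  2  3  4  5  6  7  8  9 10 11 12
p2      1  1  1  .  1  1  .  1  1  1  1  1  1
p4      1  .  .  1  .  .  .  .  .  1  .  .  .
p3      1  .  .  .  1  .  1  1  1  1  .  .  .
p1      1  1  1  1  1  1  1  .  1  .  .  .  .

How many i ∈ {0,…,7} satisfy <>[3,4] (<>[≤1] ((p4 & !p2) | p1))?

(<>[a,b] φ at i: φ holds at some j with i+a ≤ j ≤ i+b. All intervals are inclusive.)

Evaluate at each i in [0,7]:
  i=0: ✓ (witness j=3)
  i=1: ✓ (witness j=4)
  i=2: ✓ (witness j=5)
  i=3: ✓ (witness j=6)
  i=4: ✓ (witness j=7)
  i=5: ✓ (witness j=8)
  i=6: ✗ (none in [9,10])
  i=7: ✗ (none in [10,11])
Positions where it holds: {0, 1, 2, 3, 4, 5} → 6.

6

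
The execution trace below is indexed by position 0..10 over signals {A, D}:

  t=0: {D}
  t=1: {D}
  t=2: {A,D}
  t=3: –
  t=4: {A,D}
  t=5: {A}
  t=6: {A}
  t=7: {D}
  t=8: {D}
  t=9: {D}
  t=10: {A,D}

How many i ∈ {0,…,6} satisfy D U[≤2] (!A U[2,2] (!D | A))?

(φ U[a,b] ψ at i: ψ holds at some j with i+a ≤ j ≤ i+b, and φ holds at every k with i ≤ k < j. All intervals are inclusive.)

Evaluate at each i in [0,6]:
  i=0: ✓ (rhs at j=0)
  i=1: ✗ (no rhs in [1,3])
  i=2: ✗ (no rhs in [2,4])
  i=3: ✗ (no rhs in [3,5])
  i=4: ✗ (no rhs in [4,6])
  i=5: ✗ (no rhs in [5,7])
  i=6: ✗ (lhs fails at k=6 before rhs at j=8)
Positions where it holds: {0} → 1.

1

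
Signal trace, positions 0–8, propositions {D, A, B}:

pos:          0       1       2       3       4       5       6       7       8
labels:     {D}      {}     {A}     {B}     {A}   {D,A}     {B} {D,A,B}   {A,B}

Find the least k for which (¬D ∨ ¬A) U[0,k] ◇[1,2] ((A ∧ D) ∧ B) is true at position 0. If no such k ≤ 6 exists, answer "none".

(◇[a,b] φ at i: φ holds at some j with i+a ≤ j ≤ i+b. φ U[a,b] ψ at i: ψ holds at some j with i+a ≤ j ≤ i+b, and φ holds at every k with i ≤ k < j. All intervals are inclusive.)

5

Need earliest j ≥ 0 with ◇[1,2] ((A ∧ D) ∧ B), and (¬D ∨ ¬A) at every k in [0,j-1].
  j=0: rhs fails.
  j=1: rhs fails.
  j=2: rhs fails.
  j=3: rhs fails.
  j=4: rhs fails.
  j=5: rhs holds; lhs holds on [0,4]. k = 5.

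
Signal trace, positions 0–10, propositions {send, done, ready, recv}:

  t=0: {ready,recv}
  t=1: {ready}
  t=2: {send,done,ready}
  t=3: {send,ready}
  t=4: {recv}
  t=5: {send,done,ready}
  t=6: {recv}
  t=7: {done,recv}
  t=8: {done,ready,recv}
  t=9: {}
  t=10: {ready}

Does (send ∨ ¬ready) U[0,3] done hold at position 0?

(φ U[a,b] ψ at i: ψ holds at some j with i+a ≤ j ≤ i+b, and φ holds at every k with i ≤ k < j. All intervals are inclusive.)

Does not hold

Need some j in [0,3] with done, and (send ∨ ¬ready) at every k in [0,j-1].
  j=0: done false.
  j=1: done false.
  j=2: done holds, but (send ∨ ¬ready) fails at k=0 → not this j.
  j=3: done false.
No j in the window works → until fails.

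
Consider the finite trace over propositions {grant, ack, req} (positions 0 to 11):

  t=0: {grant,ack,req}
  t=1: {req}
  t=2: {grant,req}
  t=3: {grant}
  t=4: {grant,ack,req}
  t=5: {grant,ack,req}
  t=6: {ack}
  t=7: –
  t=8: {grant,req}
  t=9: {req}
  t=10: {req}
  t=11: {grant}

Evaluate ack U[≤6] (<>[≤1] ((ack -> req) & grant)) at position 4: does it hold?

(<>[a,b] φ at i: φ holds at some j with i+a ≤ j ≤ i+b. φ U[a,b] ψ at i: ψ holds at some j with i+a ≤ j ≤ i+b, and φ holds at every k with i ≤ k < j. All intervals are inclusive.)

Holds

Need some j in [4,10] with <>[≤1] ((ack -> req) & grant), and ack at every k in [4,j-1].
  j=4: <>[≤1] ((ack -> req) & grant) holds; no prefix to check → satisfied.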